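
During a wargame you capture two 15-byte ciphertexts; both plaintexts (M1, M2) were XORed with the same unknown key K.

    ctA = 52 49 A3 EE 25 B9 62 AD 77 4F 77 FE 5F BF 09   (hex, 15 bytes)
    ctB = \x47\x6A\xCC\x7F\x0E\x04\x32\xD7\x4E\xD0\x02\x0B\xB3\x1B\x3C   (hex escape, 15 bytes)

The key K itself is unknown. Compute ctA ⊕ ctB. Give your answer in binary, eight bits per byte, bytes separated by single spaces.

00010101 00100011 01101111 10010001 00101011 10111101 01010000 01111010 00111001 10011111 01110101 11110101 11101100 10100100 00110101

ctA ⊕ ctB = (M1 ⊕ K) ⊕ (M2 ⊕ K) = M1 ⊕ M2 — the shared key cancels under XOR.
 82 ^  71 =  21
 73 ^ 106 =  35
163 ^ 204 = 111
238 ^ 127 = 145
 37 ^  14 =  43
185 ^   4 = 189
 98 ^  50 =  80
173 ^ 215 = 122
119 ^  78 =  57
 79 ^ 208 = 159
119 ^   2 = 117
254 ^  11 = 245
 95 ^ 179 = 236
191 ^  27 = 164
  9 ^  60 =  53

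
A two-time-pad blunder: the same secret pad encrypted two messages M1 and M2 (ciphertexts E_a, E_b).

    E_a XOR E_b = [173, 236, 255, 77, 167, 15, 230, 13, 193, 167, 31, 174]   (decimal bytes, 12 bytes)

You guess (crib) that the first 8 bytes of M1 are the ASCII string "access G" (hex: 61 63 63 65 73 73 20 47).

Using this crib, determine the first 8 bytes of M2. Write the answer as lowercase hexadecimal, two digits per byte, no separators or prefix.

Since E_a ⊕ E_b = M1 ⊕ M2, XORing with the guessed M1 bytes yields the corresponding M2 bytes: M2 = (E_a ⊕ E_b) ⊕ M1.
173 ^  97 = 204
236 ^  99 = 143
255 ^  99 = 156
 77 ^ 101 =  40
167 ^ 115 = 212
 15 ^ 115 = 124
230 ^  32 = 198
 13 ^  71 =  74

cc8f9c28d47cc64a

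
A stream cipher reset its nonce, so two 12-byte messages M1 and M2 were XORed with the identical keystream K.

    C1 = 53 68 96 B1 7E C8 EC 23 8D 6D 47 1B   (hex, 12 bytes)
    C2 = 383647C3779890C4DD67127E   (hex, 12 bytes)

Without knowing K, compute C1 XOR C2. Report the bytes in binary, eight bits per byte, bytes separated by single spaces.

C1 ⊕ C2 = (M1 ⊕ K) ⊕ (M2 ⊕ K) = M1 ⊕ M2 — the shared key cancels under XOR.
byte 0: 01010011 ⊕ 00111000 = 01101011
byte 1: 01101000 ⊕ 00110110 = 01011110
byte 2: 10010110 ⊕ 01000111 = 11010001
byte 3: 10110001 ⊕ 11000011 = 01110010
byte 4: 01111110 ⊕ 01110111 = 00001001
byte 5: 11001000 ⊕ 10011000 = 01010000
byte 6: 11101100 ⊕ 10010000 = 01111100
byte 7: 00100011 ⊕ 11000100 = 11100111
byte 8: 10001101 ⊕ 11011101 = 01010000
byte 9: 01101101 ⊕ 01100111 = 00001010
byte 10: 01000111 ⊕ 00010010 = 01010101
byte 11: 00011011 ⊕ 01111110 = 01100101

01101011 01011110 11010001 01110010 00001001 01010000 01111100 11100111 01010000 00001010 01010101 01100101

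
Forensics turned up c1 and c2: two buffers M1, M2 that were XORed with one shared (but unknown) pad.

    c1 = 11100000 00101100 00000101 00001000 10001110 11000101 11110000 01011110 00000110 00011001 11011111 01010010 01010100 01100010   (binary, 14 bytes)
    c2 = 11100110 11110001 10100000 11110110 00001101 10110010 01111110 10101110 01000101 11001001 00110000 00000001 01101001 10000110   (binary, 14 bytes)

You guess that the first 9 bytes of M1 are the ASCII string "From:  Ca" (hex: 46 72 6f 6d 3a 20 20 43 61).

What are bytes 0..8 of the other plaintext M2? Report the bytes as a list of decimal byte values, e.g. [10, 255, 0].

First, c1 ⊕ c2 = (M1 ⊕ K) ⊕ (M2 ⊕ K) = M1 ⊕ M2, so the key drops out. Then M2 = (M1 ⊕ M2) ⊕ M1 over the first 9 bytes.
byte 0: (e0 xor e6) xor 46 = 06 xor 46 = 40
byte 1: (2c xor f1) xor 72 = dd xor 72 = af
byte 2: (05 xor a0) xor 6f = a5 xor 6f = ca
byte 3: (08 xor f6) xor 6d = fe xor 6d = 93
byte 4: (8e xor 0d) xor 3a = 83 xor 3a = b9
byte 5: (c5 xor b2) xor 20 = 77 xor 20 = 57
byte 6: (f0 xor 7e) xor 20 = 8e xor 20 = ae
byte 7: (5e xor ae) xor 43 = f0 xor 43 = b3
byte 8: (06 xor 45) xor 61 = 43 xor 61 = 22

[64, 175, 202, 147, 185, 87, 174, 179, 34]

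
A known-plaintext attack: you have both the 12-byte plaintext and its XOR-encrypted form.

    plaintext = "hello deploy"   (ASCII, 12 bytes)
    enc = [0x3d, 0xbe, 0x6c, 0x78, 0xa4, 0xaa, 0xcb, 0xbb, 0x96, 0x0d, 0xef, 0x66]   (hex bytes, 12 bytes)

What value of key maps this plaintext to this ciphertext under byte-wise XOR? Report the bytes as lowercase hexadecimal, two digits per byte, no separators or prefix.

55db0014cb8aafdee661801f

Since enc = plaintext ⊕ key, XORing both sides with plaintext gives key = plaintext ⊕ enc.
68 ^ 3d = 55
65 ^ be = db
6c ^ 6c = 00
6c ^ 78 = 14
6f ^ a4 = cb
20 ^ aa = 8a
64 ^ cb = af
65 ^ bb = de
70 ^ 96 = e6
6c ^ 0d = 61
6f ^ ef = 80
79 ^ 66 = 1f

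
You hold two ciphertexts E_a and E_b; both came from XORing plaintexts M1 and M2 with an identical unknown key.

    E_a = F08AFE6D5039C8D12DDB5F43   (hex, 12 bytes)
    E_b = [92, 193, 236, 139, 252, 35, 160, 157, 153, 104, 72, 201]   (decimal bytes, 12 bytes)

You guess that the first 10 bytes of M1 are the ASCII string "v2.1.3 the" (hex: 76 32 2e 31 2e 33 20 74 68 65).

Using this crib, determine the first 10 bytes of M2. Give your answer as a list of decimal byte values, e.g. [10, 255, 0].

First, E_a ⊕ E_b = (M1 ⊕ K) ⊕ (M2 ⊕ K) = M1 ⊕ M2, so the key drops out. Then M2 = (M1 ⊕ M2) ⊕ M1 over the first 10 bytes.
byte 0: (f0 XOR 5c) XOR 76 = ac XOR 76 = da
byte 1: (8a XOR c1) XOR 32 = 4b XOR 32 = 79
byte 2: (fe XOR ec) XOR 2e = 12 XOR 2e = 3c
byte 3: (6d XOR 8b) XOR 31 = e6 XOR 31 = d7
byte 4: (50 XOR fc) XOR 2e = ac XOR 2e = 82
byte 5: (39 XOR 23) XOR 33 = 1a XOR 33 = 29
byte 6: (c8 XOR a0) XOR 20 = 68 XOR 20 = 48
byte 7: (d1 XOR 9d) XOR 74 = 4c XOR 74 = 38
byte 8: (2d XOR 99) XOR 68 = b4 XOR 68 = dc
byte 9: (db XOR 68) XOR 65 = b3 XOR 65 = d6

[218, 121, 60, 215, 130, 41, 72, 56, 220, 214]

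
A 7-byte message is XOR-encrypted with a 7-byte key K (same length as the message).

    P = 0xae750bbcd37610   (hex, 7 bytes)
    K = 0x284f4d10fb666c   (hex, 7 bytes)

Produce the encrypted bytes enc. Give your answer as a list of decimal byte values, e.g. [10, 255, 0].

ae XOR 28 = 86
75 XOR 4f = 3a
0b XOR 4d = 46
bc XOR 10 = ac
d3 XOR fb = 28
76 XOR 66 = 10
10 XOR 6c = 7c

[134, 58, 70, 172, 40, 16, 124]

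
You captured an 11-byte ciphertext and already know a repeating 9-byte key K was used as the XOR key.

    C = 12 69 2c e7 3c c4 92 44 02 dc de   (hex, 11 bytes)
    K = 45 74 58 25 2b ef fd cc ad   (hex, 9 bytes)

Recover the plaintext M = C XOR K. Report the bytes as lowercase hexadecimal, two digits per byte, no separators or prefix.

571d74c2172b6f88af99aa

The 9-byte key repeats, so the effective keystream is 45 74 58 25 2b ef fd cc ad 45 74.
byte 0: 00010010 xor 01000101 = 01010111
byte 1: 01101001 xor 01110100 = 00011101
byte 2: 00101100 xor 01011000 = 01110100
byte 3: 11100111 xor 00100101 = 11000010
byte 4: 00111100 xor 00101011 = 00010111
byte 5: 11000100 xor 11101111 = 00101011
byte 6: 10010010 xor 11111101 = 01101111
byte 7: 01000100 xor 11001100 = 10001000
byte 8: 00000010 xor 10101101 = 10101111
byte 9: 11011100 xor 01000101 = 10011001
byte 10: 11011110 xor 01110100 = 10101010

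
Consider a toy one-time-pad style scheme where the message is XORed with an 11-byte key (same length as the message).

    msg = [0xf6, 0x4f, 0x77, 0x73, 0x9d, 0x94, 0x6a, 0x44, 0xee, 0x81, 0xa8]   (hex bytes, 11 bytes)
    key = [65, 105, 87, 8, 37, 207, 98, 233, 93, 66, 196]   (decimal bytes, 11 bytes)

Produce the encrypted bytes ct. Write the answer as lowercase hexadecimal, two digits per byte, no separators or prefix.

b726207bb85b08adb3c36c

XOR is its own inverse, so applying the key byte-wise gives the result directly.
f6 ⊕ 41 = b7
4f ⊕ 69 = 26
77 ⊕ 57 = 20
73 ⊕ 08 = 7b
9d ⊕ 25 = b8
94 ⊕ cf = 5b
6a ⊕ 62 = 08
44 ⊕ e9 = ad
ee ⊕ 5d = b3
81 ⊕ 42 = c3
a8 ⊕ c4 = 6c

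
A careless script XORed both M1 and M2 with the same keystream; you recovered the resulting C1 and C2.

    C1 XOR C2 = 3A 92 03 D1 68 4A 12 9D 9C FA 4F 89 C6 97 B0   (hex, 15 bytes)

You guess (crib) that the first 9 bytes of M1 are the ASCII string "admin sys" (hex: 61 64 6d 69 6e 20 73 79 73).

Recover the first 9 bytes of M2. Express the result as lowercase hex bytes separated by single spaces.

5b f6 6e b8 06 6a 61 e4 ef

Since C1 ⊕ C2 = M1 ⊕ M2, XORing with the guessed M1 bytes yields the corresponding M2 bytes: M2 = (C1 ⊕ C2) ⊕ M1.
3a xor 61 = 5b
92 xor 64 = f6
03 xor 6d = 6e
d1 xor 69 = b8
68 xor 6e = 06
4a xor 20 = 6a
12 xor 73 = 61
9d xor 79 = e4
9c xor 73 = ef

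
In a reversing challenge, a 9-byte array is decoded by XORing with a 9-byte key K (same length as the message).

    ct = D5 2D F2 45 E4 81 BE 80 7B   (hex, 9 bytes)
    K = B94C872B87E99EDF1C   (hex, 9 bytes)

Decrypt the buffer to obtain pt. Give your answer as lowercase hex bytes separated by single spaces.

XOR is its own inverse, so applying the key byte-wise gives the result directly.
213 ⊕ 185 = 108
 45 ⊕  76 =  97
242 ⊕ 135 = 117
 69 ⊕  43 = 110
228 ⊕ 135 =  99
129 ⊕ 233 = 104
190 ⊕ 158 =  32
128 ⊕ 223 =  95
123 ⊕  28 = 103

6c 61 75 6e 63 68 20 5f 67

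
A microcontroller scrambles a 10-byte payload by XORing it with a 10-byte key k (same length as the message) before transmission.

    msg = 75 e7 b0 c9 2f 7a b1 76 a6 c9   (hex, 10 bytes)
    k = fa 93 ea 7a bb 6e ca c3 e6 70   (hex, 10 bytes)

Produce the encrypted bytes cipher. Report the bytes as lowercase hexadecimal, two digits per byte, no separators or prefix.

XOR is its own inverse, so applying the key byte-wise gives the result directly.
75 xor fa = 8f
e7 xor 93 = 74
b0 xor ea = 5a
c9 xor 7a = b3
2f xor bb = 94
7a xor 6e = 14
b1 xor ca = 7b
76 xor c3 = b5
a6 xor e6 = 40
c9 xor 70 = b9

8f745ab394147bb540b9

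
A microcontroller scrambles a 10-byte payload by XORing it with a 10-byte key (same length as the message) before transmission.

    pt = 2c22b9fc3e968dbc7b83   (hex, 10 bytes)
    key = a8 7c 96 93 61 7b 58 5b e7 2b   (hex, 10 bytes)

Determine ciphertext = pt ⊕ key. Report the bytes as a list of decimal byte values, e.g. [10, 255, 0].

2c ⊕ a8 = 84
22 ⊕ 7c = 5e
b9 ⊕ 96 = 2f
fc ⊕ 93 = 6f
3e ⊕ 61 = 5f
96 ⊕ 7b = ed
8d ⊕ 58 = d5
bc ⊕ 5b = e7
7b ⊕ e7 = 9c
83 ⊕ 2b = a8

[132, 94, 47, 111, 95, 237, 213, 231, 156, 168]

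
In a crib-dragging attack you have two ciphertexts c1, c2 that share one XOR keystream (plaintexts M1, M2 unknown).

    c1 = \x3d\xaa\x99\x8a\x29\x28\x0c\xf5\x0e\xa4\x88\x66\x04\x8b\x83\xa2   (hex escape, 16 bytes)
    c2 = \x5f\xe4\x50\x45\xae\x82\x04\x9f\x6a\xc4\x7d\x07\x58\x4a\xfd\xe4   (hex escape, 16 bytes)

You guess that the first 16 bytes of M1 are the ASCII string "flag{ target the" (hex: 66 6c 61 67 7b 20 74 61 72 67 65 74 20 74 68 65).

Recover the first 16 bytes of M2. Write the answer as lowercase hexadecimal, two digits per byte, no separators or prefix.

0422a8a8fc8a7c0b160790157cb51623

First, c1 ⊕ c2 = (M1 ⊕ K) ⊕ (M2 ⊕ K) = M1 ⊕ M2, so the key drops out. Then M2 = (M1 ⊕ M2) ⊕ M1 over the first 16 bytes.
byte 0: (3d xor 5f) xor 66 = 62 xor 66 = 04
byte 1: (aa xor e4) xor 6c = 4e xor 6c = 22
byte 2: (99 xor 50) xor 61 = c9 xor 61 = a8
byte 3: (8a xor 45) xor 67 = cf xor 67 = a8
byte 4: (29 xor ae) xor 7b = 87 xor 7b = fc
byte 5: (28 xor 82) xor 20 = aa xor 20 = 8a
byte 6: (0c xor 04) xor 74 = 08 xor 74 = 7c
byte 7: (f5 xor 9f) xor 61 = 6a xor 61 = 0b
byte 8: (0e xor 6a) xor 72 = 64 xor 72 = 16
byte 9: (a4 xor c4) xor 67 = 60 xor 67 = 07
byte 10: (88 xor 7d) xor 65 = f5 xor 65 = 90
byte 11: (66 xor 07) xor 74 = 61 xor 74 = 15
byte 12: (04 xor 58) xor 20 = 5c xor 20 = 7c
byte 13: (8b xor 4a) xor 74 = c1 xor 74 = b5
byte 14: (83 xor fd) xor 68 = 7e xor 68 = 16
byte 15: (a2 xor e4) xor 65 = 46 xor 65 = 23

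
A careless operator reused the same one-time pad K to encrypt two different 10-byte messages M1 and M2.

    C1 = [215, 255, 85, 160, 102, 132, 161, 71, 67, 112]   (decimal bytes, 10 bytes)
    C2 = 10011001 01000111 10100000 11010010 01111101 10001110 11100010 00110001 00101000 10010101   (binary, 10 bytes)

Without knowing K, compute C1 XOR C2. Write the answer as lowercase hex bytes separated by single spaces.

C1 ⊕ C2 = (M1 ⊕ K) ⊕ (M2 ⊕ K) = M1 ⊕ M2 — the shared key cancels under XOR.
byte 0: d7 XOR 99 = 4e
byte 1: ff XOR 47 = b8
byte 2: 55 XOR a0 = f5
byte 3: a0 XOR d2 = 72
byte 4: 66 XOR 7d = 1b
byte 5: 84 XOR 8e = 0a
byte 6: a1 XOR e2 = 43
byte 7: 47 XOR 31 = 76
byte 8: 43 XOR 28 = 6b
byte 9: 70 XOR 95 = e5

4e b8 f5 72 1b 0a 43 76 6b e5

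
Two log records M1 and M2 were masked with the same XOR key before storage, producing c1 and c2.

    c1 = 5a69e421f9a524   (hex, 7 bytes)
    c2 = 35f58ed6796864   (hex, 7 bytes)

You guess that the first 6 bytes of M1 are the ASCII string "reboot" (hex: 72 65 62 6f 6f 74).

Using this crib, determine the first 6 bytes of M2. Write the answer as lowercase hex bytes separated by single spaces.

1d f9 08 98 ef b9

First, c1 ⊕ c2 = (M1 ⊕ K) ⊕ (M2 ⊕ K) = M1 ⊕ M2, so the key drops out. Then M2 = (M1 ⊕ M2) ⊕ M1 over the first 6 bytes.
byte 0: (5a xor 35) xor 72 = 6f xor 72 = 1d
byte 1: (69 xor f5) xor 65 = 9c xor 65 = f9
byte 2: (e4 xor 8e) xor 62 = 6a xor 62 = 08
byte 3: (21 xor d6) xor 6f = f7 xor 6f = 98
byte 4: (f9 xor 79) xor 6f = 80 xor 6f = ef
byte 5: (a5 xor 68) xor 74 = cd xor 74 = b9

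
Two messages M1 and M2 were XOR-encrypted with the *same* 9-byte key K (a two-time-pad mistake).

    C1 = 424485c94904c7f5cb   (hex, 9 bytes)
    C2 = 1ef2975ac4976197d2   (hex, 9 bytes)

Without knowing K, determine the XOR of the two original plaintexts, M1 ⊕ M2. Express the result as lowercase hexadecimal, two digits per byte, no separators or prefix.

5cb612938d93a66219

C1 ⊕ C2 = (M1 ⊕ K) ⊕ (M2 ⊕ K) = M1 ⊕ M2 — the shared key cancels under XOR.
01000010 ^ 00011110 = 01011100
01000100 ^ 11110010 = 10110110
10000101 ^ 10010111 = 00010010
11001001 ^ 01011010 = 10010011
01001001 ^ 11000100 = 10001101
00000100 ^ 10010111 = 10010011
11000111 ^ 01100001 = 10100110
11110101 ^ 10010111 = 01100010
11001011 ^ 11010010 = 00011001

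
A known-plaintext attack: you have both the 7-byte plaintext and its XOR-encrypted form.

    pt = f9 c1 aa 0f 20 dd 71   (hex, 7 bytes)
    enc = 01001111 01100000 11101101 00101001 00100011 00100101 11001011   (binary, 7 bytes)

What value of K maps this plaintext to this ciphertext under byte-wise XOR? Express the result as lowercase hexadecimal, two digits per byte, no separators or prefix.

Since enc = pt ⊕ K, XORing both sides with pt gives K = pt ⊕ enc.
f9 ⊕ 4f = b6
c1 ⊕ 60 = a1
aa ⊕ ed = 47
0f ⊕ 29 = 26
20 ⊕ 23 = 03
dd ⊕ 25 = f8
71 ⊕ cb = ba

b6a1472603f8ba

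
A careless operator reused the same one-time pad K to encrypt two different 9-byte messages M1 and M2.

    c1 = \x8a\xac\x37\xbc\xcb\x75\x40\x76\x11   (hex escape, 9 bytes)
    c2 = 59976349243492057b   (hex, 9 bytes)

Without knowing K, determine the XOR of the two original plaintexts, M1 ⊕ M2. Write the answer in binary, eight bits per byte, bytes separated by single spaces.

c1 ⊕ c2 = (M1 ⊕ K) ⊕ (M2 ⊕ K) = M1 ⊕ M2 — the shared key cancels under XOR.
byte 0: 8a ⊕ 59 = d3
byte 1: ac ⊕ 97 = 3b
byte 2: 37 ⊕ 63 = 54
byte 3: bc ⊕ 49 = f5
byte 4: cb ⊕ 24 = ef
byte 5: 75 ⊕ 34 = 41
byte 6: 40 ⊕ 92 = d2
byte 7: 76 ⊕ 05 = 73
byte 8: 11 ⊕ 7b = 6a

11010011 00111011 01010100 11110101 11101111 01000001 11010010 01110011 01101010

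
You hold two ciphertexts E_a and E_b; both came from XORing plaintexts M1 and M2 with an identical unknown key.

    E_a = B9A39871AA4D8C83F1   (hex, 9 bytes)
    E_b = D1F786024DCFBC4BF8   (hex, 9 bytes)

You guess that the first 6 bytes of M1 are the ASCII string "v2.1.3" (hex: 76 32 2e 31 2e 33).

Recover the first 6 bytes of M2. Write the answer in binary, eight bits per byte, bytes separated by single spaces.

00011110 01100110 00110000 01000010 11001001 10110001

First, E_a ⊕ E_b = (M1 ⊕ K) ⊕ (M2 ⊕ K) = M1 ⊕ M2, so the key drops out. Then M2 = (M1 ⊕ M2) ⊕ M1 over the first 6 bytes.
byte 0: (b9 xor d1) xor 76 = 68 xor 76 = 1e
byte 1: (a3 xor f7) xor 32 = 54 xor 32 = 66
byte 2: (98 xor 86) xor 2e = 1e xor 2e = 30
byte 3: (71 xor 02) xor 31 = 73 xor 31 = 42
byte 4: (aa xor 4d) xor 2e = e7 xor 2e = c9
byte 5: (4d xor cf) xor 33 = 82 xor 33 = b1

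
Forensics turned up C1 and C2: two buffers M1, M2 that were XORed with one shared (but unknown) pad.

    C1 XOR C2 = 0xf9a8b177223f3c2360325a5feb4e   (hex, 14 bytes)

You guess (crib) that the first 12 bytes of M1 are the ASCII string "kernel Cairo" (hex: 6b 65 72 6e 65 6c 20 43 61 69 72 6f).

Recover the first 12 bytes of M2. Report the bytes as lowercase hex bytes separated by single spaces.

Since C1 ⊕ C2 = M1 ⊕ M2, XORing with the guessed M1 bytes yields the corresponding M2 bytes: M2 = (C1 ⊕ C2) ⊕ M1.
f9 ^ 6b = 92
a8 ^ 65 = cd
b1 ^ 72 = c3
77 ^ 6e = 19
22 ^ 65 = 47
3f ^ 6c = 53
3c ^ 20 = 1c
23 ^ 43 = 60
60 ^ 61 = 01
32 ^ 69 = 5b
5a ^ 72 = 28
5f ^ 6f = 30

92 cd c3 19 47 53 1c 60 01 5b 28 30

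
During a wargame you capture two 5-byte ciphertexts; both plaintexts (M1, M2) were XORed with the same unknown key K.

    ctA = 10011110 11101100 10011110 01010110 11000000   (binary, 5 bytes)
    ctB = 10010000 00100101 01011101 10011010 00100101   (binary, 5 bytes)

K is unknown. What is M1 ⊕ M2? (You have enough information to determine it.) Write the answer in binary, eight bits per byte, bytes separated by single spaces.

00001110 11001001 11000011 11001100 11100101

ctA ⊕ ctB = (M1 ⊕ K) ⊕ (M2 ⊕ K) = M1 ⊕ M2 — the shared key cancels under XOR.
10011110 XOR 10010000 = 00001110
11101100 XOR 00100101 = 11001001
10011110 XOR 01011101 = 11000011
01010110 XOR 10011010 = 11001100
11000000 XOR 00100101 = 11100101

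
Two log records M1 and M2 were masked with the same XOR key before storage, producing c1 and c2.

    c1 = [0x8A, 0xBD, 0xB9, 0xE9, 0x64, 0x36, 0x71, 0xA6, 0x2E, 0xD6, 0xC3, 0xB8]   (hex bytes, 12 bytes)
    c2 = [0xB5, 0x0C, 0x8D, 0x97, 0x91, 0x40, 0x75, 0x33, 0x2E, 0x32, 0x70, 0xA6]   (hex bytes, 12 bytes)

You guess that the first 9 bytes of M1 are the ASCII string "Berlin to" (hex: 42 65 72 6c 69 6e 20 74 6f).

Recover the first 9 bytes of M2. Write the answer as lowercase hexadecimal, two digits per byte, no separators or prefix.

7dd446129c1824e16f

First, c1 ⊕ c2 = (M1 ⊕ K) ⊕ (M2 ⊕ K) = M1 ⊕ M2, so the key drops out. Then M2 = (M1 ⊕ M2) ⊕ M1 over the first 9 bytes.
byte 0: (8a XOR b5) XOR 42 = 3f XOR 42 = 7d
byte 1: (bd XOR 0c) XOR 65 = b1 XOR 65 = d4
byte 2: (b9 XOR 8d) XOR 72 = 34 XOR 72 = 46
byte 3: (e9 XOR 97) XOR 6c = 7e XOR 6c = 12
byte 4: (64 XOR 91) XOR 69 = f5 XOR 69 = 9c
byte 5: (36 XOR 40) XOR 6e = 76 XOR 6e = 18
byte 6: (71 XOR 75) XOR 20 = 04 XOR 20 = 24
byte 7: (a6 XOR 33) XOR 74 = 95 XOR 74 = e1
byte 8: (2e XOR 2e) XOR 6f = 00 XOR 6f = 6f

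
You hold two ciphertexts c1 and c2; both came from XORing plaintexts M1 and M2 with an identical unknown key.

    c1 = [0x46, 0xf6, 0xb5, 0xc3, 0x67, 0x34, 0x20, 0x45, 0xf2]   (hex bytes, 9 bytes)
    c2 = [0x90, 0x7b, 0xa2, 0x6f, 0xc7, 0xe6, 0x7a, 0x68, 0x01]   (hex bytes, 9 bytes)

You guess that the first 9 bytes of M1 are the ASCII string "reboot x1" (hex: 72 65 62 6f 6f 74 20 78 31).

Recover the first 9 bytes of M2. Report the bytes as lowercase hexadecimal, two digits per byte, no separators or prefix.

a4e875c3cfa67a55c2

First, c1 ⊕ c2 = (M1 ⊕ K) ⊕ (M2 ⊕ K) = M1 ⊕ M2, so the key drops out. Then M2 = (M1 ⊕ M2) ⊕ M1 over the first 9 bytes.
byte 0: (46 ⊕ 90) ⊕ 72 = d6 ⊕ 72 = a4
byte 1: (f6 ⊕ 7b) ⊕ 65 = 8d ⊕ 65 = e8
byte 2: (b5 ⊕ a2) ⊕ 62 = 17 ⊕ 62 = 75
byte 3: (c3 ⊕ 6f) ⊕ 6f = ac ⊕ 6f = c3
byte 4: (67 ⊕ c7) ⊕ 6f = a0 ⊕ 6f = cf
byte 5: (34 ⊕ e6) ⊕ 74 = d2 ⊕ 74 = a6
byte 6: (20 ⊕ 7a) ⊕ 20 = 5a ⊕ 20 = 7a
byte 7: (45 ⊕ 68) ⊕ 78 = 2d ⊕ 78 = 55
byte 8: (f2 ⊕ 01) ⊕ 31 = f3 ⊕ 31 = c2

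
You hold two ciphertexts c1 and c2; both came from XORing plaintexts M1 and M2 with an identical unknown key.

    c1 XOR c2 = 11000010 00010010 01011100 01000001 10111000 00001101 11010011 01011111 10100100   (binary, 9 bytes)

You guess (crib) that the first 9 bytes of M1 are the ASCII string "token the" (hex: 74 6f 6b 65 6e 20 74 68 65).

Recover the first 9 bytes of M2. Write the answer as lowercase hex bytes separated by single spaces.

Since c1 ⊕ c2 = M1 ⊕ M2, XORing with the guessed M1 bytes yields the corresponding M2 bytes: M2 = (c1 ⊕ c2) ⊕ M1.
c2 ⊕ 74 = b6
12 ⊕ 6f = 7d
5c ⊕ 6b = 37
41 ⊕ 65 = 24
b8 ⊕ 6e = d6
0d ⊕ 20 = 2d
d3 ⊕ 74 = a7
5f ⊕ 68 = 37
a4 ⊕ 65 = c1

b6 7d 37 24 d6 2d a7 37 c1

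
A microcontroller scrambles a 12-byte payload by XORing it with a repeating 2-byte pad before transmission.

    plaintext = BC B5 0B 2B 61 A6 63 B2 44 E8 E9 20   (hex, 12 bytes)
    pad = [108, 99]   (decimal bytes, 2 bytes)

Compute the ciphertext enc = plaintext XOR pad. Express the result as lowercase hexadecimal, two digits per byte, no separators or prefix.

d0d667480dc50fd1288b8543

The 2-byte key repeats, so the effective keystream is 6c 63 6c 63 6c 63 6c 63 6c 63 6c 63.
byte 0: bc XOR 6c = d0
byte 1: b5 XOR 63 = d6
byte 2: 0b XOR 6c = 67
byte 3: 2b XOR 63 = 48
byte 4: 61 XOR 6c = 0d
byte 5: a6 XOR 63 = c5
byte 6: 63 XOR 6c = 0f
byte 7: b2 XOR 63 = d1
byte 8: 44 XOR 6c = 28
byte 9: e8 XOR 63 = 8b
byte 10: e9 XOR 6c = 85
byte 11: 20 XOR 63 = 43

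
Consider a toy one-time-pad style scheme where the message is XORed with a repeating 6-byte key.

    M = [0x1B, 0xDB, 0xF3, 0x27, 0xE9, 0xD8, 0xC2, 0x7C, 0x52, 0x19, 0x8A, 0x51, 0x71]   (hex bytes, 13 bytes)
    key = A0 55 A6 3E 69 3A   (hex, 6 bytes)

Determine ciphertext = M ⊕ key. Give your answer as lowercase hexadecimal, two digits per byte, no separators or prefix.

The 6-byte key repeats, so the effective keystream is a0 55 a6 3e 69 3a a0 55 a6 3e 69 3a a0.
byte 0: 00011011 xor 10100000 = 10111011
byte 1: 11011011 xor 01010101 = 10001110
byte 2: 11110011 xor 10100110 = 01010101
byte 3: 00100111 xor 00111110 = 00011001
byte 4: 11101001 xor 01101001 = 10000000
byte 5: 11011000 xor 00111010 = 11100010
byte 6: 11000010 xor 10100000 = 01100010
byte 7: 01111100 xor 01010101 = 00101001
byte 8: 01010010 xor 10100110 = 11110100
byte 9: 00011001 xor 00111110 = 00100111
byte 10: 10001010 xor 01101001 = 11100011
byte 11: 01010001 xor 00111010 = 01101011
byte 12: 01110001 xor 10100000 = 11010001

bb8e551980e26229f427e36bd1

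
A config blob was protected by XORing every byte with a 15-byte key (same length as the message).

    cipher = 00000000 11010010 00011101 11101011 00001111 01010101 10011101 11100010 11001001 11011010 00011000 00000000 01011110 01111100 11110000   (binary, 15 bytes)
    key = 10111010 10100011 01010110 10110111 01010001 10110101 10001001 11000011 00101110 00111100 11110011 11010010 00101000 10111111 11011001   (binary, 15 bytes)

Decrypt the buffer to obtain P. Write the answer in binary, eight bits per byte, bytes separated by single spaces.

XOR is its own inverse, so applying the key byte-wise gives the result directly.
00 ⊕ ba = ba
d2 ⊕ a3 = 71
1d ⊕ 56 = 4b
eb ⊕ b7 = 5c
0f ⊕ 51 = 5e
55 ⊕ b5 = e0
9d ⊕ 89 = 14
e2 ⊕ c3 = 21
c9 ⊕ 2e = e7
da ⊕ 3c = e6
18 ⊕ f3 = eb
00 ⊕ d2 = d2
5e ⊕ 28 = 76
7c ⊕ bf = c3
f0 ⊕ d9 = 29

10111010 01110001 01001011 01011100 01011110 11100000 00010100 00100001 11100111 11100110 11101011 11010010 01110110 11000011 00101001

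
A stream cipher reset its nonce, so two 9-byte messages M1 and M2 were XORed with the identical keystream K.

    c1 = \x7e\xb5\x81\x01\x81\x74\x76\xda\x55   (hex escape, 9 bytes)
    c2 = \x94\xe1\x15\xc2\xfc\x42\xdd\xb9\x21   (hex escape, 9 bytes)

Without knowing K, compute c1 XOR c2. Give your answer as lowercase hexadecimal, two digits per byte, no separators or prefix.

ea5494c37d36ab6374

c1 ⊕ c2 = (M1 ⊕ K) ⊕ (M2 ⊕ K) = M1 ⊕ M2 — the shared key cancels under XOR.
byte 0: 126 xor 148 = 234
byte 1: 181 xor 225 =  84
byte 2: 129 xor  21 = 148
byte 3:   1 xor 194 = 195
byte 4: 129 xor 252 = 125
byte 5: 116 xor  66 =  54
byte 6: 118 xor 221 = 171
byte 7: 218 xor 185 =  99
byte 8:  85 xor  33 = 116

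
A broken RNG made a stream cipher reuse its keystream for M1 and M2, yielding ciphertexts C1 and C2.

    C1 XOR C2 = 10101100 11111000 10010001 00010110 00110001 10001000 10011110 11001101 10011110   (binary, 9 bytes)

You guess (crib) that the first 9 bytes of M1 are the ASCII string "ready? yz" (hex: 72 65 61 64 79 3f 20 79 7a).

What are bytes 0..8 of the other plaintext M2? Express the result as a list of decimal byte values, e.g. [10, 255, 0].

Since C1 ⊕ C2 = M1 ⊕ M2, XORing with the guessed M1 bytes yields the corresponding M2 bytes: M2 = (C1 ⊕ C2) ⊕ M1.
byte 0: ac ^ 72 = de
byte 1: f8 ^ 65 = 9d
byte 2: 91 ^ 61 = f0
byte 3: 16 ^ 64 = 72
byte 4: 31 ^ 79 = 48
byte 5: 88 ^ 3f = b7
byte 6: 9e ^ 20 = be
byte 7: cd ^ 79 = b4
byte 8: 9e ^ 7a = e4

[222, 157, 240, 114, 72, 183, 190, 180, 228]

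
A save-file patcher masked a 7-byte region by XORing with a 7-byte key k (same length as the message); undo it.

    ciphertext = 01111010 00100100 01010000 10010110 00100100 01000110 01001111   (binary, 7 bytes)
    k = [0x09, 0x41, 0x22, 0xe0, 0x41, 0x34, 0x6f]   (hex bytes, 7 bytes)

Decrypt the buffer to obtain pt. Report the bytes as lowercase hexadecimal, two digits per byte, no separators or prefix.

XOR is its own inverse, so applying the key byte-wise gives the result directly.
7a XOR 09 = 73
24 XOR 41 = 65
50 XOR 22 = 72
96 XOR e0 = 76
24 XOR 41 = 65
46 XOR 34 = 72
4f XOR 6f = 20

73657276657220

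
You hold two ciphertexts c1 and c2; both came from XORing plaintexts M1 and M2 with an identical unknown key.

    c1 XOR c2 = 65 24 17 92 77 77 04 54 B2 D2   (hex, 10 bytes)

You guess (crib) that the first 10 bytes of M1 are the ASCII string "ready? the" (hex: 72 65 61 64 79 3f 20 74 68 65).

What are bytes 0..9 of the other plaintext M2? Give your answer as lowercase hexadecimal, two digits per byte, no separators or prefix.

Since c1 ⊕ c2 = M1 ⊕ M2, XORing with the guessed M1 bytes yields the corresponding M2 bytes: M2 = (c1 ⊕ c2) ⊕ M1.
65 xor 72 = 17
24 xor 65 = 41
17 xor 61 = 76
92 xor 64 = f6
77 xor 79 = 0e
77 xor 3f = 48
04 xor 20 = 24
54 xor 74 = 20
b2 xor 68 = da
d2 xor 65 = b7

174176f60e482420dab7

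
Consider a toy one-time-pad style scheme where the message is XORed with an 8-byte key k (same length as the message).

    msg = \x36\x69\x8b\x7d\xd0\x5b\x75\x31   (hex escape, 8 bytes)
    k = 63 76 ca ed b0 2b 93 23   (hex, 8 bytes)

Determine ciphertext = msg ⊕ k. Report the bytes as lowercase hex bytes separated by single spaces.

55 1f 41 90 60 70 e6 12

XOR is its own inverse, so applying the key byte-wise gives the result directly.
byte 0: 36 ^ 63 = 55
byte 1: 69 ^ 76 = 1f
byte 2: 8b ^ ca = 41
byte 3: 7d ^ ed = 90
byte 4: d0 ^ b0 = 60
byte 5: 5b ^ 2b = 70
byte 6: 75 ^ 93 = e6
byte 7: 31 ^ 23 = 12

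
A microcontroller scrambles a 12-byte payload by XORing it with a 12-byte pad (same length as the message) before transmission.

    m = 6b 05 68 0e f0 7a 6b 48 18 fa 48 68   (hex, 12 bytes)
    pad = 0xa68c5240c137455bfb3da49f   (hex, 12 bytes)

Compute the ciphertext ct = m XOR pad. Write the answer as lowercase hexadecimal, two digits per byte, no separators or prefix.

6b ⊕ a6 = cd
05 ⊕ 8c = 89
68 ⊕ 52 = 3a
0e ⊕ 40 = 4e
f0 ⊕ c1 = 31
7a ⊕ 37 = 4d
6b ⊕ 45 = 2e
48 ⊕ 5b = 13
18 ⊕ fb = e3
fa ⊕ 3d = c7
48 ⊕ a4 = ec
68 ⊕ 9f = f7

cd893a4e314d2e13e3c7ecf7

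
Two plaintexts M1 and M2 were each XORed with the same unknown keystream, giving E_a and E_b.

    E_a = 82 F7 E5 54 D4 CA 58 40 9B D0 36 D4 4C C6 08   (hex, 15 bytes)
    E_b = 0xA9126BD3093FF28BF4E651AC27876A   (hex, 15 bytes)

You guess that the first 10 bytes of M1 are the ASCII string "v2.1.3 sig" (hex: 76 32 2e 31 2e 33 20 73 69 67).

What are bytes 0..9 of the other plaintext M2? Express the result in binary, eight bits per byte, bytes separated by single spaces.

01011101 11010111 10100000 10110110 11110011 11000110 10001010 10111000 00000110 01010001

First, E_a ⊕ E_b = (M1 ⊕ K) ⊕ (M2 ⊕ K) = M1 ⊕ M2, so the key drops out. Then M2 = (M1 ⊕ M2) ⊕ M1 over the first 10 bytes.
byte 0: (82 ^ a9) ^ 76 = 2b ^ 76 = 5d
byte 1: (f7 ^ 12) ^ 32 = e5 ^ 32 = d7
byte 2: (e5 ^ 6b) ^ 2e = 8e ^ 2e = a0
byte 3: (54 ^ d3) ^ 31 = 87 ^ 31 = b6
byte 4: (d4 ^ 09) ^ 2e = dd ^ 2e = f3
byte 5: (ca ^ 3f) ^ 33 = f5 ^ 33 = c6
byte 6: (58 ^ f2) ^ 20 = aa ^ 20 = 8a
byte 7: (40 ^ 8b) ^ 73 = cb ^ 73 = b8
byte 8: (9b ^ f4) ^ 69 = 6f ^ 69 = 06
byte 9: (d0 ^ e6) ^ 67 = 36 ^ 67 = 51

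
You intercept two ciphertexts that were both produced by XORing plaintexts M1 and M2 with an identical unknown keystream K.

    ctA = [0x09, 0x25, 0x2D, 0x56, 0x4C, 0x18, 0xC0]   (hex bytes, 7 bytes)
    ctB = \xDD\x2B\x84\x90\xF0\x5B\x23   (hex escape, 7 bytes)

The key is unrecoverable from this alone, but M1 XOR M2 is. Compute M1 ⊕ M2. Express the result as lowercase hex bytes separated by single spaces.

ctA ⊕ ctB = (M1 ⊕ K) ⊕ (M2 ⊕ K) = M1 ⊕ M2 — the shared key cancels under XOR.
00001001 ^ 11011101 = 11010100
00100101 ^ 00101011 = 00001110
00101101 ^ 10000100 = 10101001
01010110 ^ 10010000 = 11000110
01001100 ^ 11110000 = 10111100
00011000 ^ 01011011 = 01000011
11000000 ^ 00100011 = 11100011

d4 0e a9 c6 bc 43 e3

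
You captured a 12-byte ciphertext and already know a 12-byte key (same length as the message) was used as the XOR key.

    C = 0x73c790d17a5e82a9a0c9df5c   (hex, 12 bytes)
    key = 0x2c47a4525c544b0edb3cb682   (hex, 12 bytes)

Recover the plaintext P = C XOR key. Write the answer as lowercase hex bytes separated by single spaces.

5f 80 34 83 26 0a c9 a7 7b f5 69 de

byte 0: 01110011 ⊕ 00101100 = 01011111
byte 1: 11000111 ⊕ 01000111 = 10000000
byte 2: 10010000 ⊕ 10100100 = 00110100
byte 3: 11010001 ⊕ 01010010 = 10000011
byte 4: 01111010 ⊕ 01011100 = 00100110
byte 5: 01011110 ⊕ 01010100 = 00001010
byte 6: 10000010 ⊕ 01001011 = 11001001
byte 7: 10101001 ⊕ 00001110 = 10100111
byte 8: 10100000 ⊕ 11011011 = 01111011
byte 9: 11001001 ⊕ 00111100 = 11110101
byte 10: 11011111 ⊕ 10110110 = 01101001
byte 11: 01011100 ⊕ 10000010 = 11011110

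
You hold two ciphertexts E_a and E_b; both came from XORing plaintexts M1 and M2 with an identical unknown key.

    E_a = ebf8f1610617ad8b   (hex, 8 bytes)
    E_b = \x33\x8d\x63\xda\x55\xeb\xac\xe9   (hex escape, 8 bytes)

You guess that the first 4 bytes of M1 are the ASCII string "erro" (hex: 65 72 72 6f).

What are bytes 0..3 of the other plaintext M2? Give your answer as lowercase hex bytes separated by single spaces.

bd 07 e0 d4

First, E_a ⊕ E_b = (M1 ⊕ K) ⊕ (M2 ⊕ K) = M1 ⊕ M2, so the key drops out. Then M2 = (M1 ⊕ M2) ⊕ M1 over the first 4 bytes.
byte 0: (eb xor 33) xor 65 = d8 xor 65 = bd
byte 1: (f8 xor 8d) xor 72 = 75 xor 72 = 07
byte 2: (f1 xor 63) xor 72 = 92 xor 72 = e0
byte 3: (61 xor da) xor 6f = bb xor 6f = d4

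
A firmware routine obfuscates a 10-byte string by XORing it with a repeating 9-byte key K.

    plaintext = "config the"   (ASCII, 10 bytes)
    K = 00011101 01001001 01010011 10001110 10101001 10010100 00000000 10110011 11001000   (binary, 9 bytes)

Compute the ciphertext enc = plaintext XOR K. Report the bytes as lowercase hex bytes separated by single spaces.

The 9-byte key repeats, so the effective keystream is 1d 49 53 8e a9 94 00 b3 c8 1d.
byte 0: 63 ⊕ 1d = 7e
byte 1: 6f ⊕ 49 = 26
byte 2: 6e ⊕ 53 = 3d
byte 3: 66 ⊕ 8e = e8
byte 4: 69 ⊕ a9 = c0
byte 5: 67 ⊕ 94 = f3
byte 6: 20 ⊕ 00 = 20
byte 7: 74 ⊕ b3 = c7
byte 8: 68 ⊕ c8 = a0
byte 9: 65 ⊕ 1d = 78

7e 26 3d e8 c0 f3 20 c7 a0 78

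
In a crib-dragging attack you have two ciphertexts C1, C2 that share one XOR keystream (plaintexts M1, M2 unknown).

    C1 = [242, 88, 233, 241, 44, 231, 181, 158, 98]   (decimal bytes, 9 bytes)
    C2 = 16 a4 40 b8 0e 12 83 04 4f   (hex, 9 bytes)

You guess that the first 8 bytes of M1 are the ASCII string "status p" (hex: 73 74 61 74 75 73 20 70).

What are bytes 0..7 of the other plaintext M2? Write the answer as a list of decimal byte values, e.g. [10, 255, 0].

[151, 136, 200, 61, 87, 134, 22, 234]

First, C1 ⊕ C2 = (M1 ⊕ K) ⊕ (M2 ⊕ K) = M1 ⊕ M2, so the key drops out. Then M2 = (M1 ⊕ M2) ⊕ M1 over the first 8 bytes.
byte 0: (f2 XOR 16) XOR 73 = e4 XOR 73 = 97
byte 1: (58 XOR a4) XOR 74 = fc XOR 74 = 88
byte 2: (e9 XOR 40) XOR 61 = a9 XOR 61 = c8
byte 3: (f1 XOR b8) XOR 74 = 49 XOR 74 = 3d
byte 4: (2c XOR 0e) XOR 75 = 22 XOR 75 = 57
byte 5: (e7 XOR 12) XOR 73 = f5 XOR 73 = 86
byte 6: (b5 XOR 83) XOR 20 = 36 XOR 20 = 16
byte 7: (9e XOR 04) XOR 70 = 9a XOR 70 = ea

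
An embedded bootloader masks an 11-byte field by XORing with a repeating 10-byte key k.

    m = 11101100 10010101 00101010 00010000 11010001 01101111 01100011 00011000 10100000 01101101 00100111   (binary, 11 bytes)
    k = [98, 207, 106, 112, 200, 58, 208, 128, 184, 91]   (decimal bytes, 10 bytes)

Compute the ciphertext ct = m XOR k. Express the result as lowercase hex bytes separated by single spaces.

8e 5a 40 60 19 55 b3 98 18 36 45

The 10-byte key repeats, so the effective keystream is 62 cf 6a 70 c8 3a d0 80 b8 5b 62.
byte 0: 11101100 ⊕ 01100010 = 10001110
byte 1: 10010101 ⊕ 11001111 = 01011010
byte 2: 00101010 ⊕ 01101010 = 01000000
byte 3: 00010000 ⊕ 01110000 = 01100000
byte 4: 11010001 ⊕ 11001000 = 00011001
byte 5: 01101111 ⊕ 00111010 = 01010101
byte 6: 01100011 ⊕ 11010000 = 10110011
byte 7: 00011000 ⊕ 10000000 = 10011000
byte 8: 10100000 ⊕ 10111000 = 00011000
byte 9: 01101101 ⊕ 01011011 = 00110110
byte 10: 00100111 ⊕ 01100010 = 01000101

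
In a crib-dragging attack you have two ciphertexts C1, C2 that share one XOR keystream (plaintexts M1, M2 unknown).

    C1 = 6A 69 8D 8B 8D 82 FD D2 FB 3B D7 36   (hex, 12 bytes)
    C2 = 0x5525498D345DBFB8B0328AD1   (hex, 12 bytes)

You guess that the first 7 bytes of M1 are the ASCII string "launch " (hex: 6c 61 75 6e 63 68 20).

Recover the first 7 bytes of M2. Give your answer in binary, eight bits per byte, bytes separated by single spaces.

First, C1 ⊕ C2 = (M1 ⊕ K) ⊕ (M2 ⊕ K) = M1 ⊕ M2, so the key drops out. Then M2 = (M1 ⊕ M2) ⊕ M1 over the first 7 bytes.
byte 0: (6a ⊕ 55) ⊕ 6c = 3f ⊕ 6c = 53
byte 1: (69 ⊕ 25) ⊕ 61 = 4c ⊕ 61 = 2d
byte 2: (8d ⊕ 49) ⊕ 75 = c4 ⊕ 75 = b1
byte 3: (8b ⊕ 8d) ⊕ 6e = 06 ⊕ 6e = 68
byte 4: (8d ⊕ 34) ⊕ 63 = b9 ⊕ 63 = da
byte 5: (82 ⊕ 5d) ⊕ 68 = df ⊕ 68 = b7
byte 6: (fd ⊕ bf) ⊕ 20 = 42 ⊕ 20 = 62

01010011 00101101 10110001 01101000 11011010 10110111 01100010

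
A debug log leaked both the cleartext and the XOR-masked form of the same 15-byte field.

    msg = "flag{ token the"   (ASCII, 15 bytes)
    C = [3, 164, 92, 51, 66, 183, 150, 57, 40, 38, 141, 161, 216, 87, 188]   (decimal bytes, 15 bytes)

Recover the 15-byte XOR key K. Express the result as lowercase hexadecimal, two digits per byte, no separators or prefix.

65c83d543997e2564343e381ac3fd9

Since C = msg ⊕ K, XORing both sides with msg gives K = msg ⊕ C.
byte 0: 66 XOR 03 = 65
byte 1: 6c XOR a4 = c8
byte 2: 61 XOR 5c = 3d
byte 3: 67 XOR 33 = 54
byte 4: 7b XOR 42 = 39
byte 5: 20 XOR b7 = 97
byte 6: 74 XOR 96 = e2
byte 7: 6f XOR 39 = 56
byte 8: 6b XOR 28 = 43
byte 9: 65 XOR 26 = 43
byte 10: 6e XOR 8d = e3
byte 11: 20 XOR a1 = 81
byte 12: 74 XOR d8 = ac
byte 13: 68 XOR 57 = 3f
byte 14: 65 XOR bc = d9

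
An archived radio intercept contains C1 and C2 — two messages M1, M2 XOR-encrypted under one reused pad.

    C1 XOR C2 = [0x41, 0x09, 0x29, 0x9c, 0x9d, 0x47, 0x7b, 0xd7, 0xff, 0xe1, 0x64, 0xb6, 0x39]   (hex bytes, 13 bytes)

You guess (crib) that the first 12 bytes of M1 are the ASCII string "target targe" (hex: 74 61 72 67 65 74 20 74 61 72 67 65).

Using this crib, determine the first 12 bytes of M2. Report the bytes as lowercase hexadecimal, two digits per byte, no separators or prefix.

35685bfbf8335ba39e9303d3

Since C1 ⊕ C2 = M1 ⊕ M2, XORing with the guessed M1 bytes yields the corresponding M2 bytes: M2 = (C1 ⊕ C2) ⊕ M1.
41 ⊕ 74 = 35
09 ⊕ 61 = 68
29 ⊕ 72 = 5b
9c ⊕ 67 = fb
9d ⊕ 65 = f8
47 ⊕ 74 = 33
7b ⊕ 20 = 5b
d7 ⊕ 74 = a3
ff ⊕ 61 = 9e
e1 ⊕ 72 = 93
64 ⊕ 67 = 03
b6 ⊕ 65 = d3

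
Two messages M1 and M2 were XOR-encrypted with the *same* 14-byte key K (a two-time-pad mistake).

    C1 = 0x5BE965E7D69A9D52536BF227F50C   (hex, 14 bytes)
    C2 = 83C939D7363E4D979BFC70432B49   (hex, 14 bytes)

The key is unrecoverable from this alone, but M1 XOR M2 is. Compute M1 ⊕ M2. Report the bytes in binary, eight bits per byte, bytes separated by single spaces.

C1 ⊕ C2 = (M1 ⊕ K) ⊕ (M2 ⊕ K) = M1 ⊕ M2 — the shared key cancels under XOR.
byte 0: 5b ⊕ 83 = d8
byte 1: e9 ⊕ c9 = 20
byte 2: 65 ⊕ 39 = 5c
byte 3: e7 ⊕ d7 = 30
byte 4: d6 ⊕ 36 = e0
byte 5: 9a ⊕ 3e = a4
byte 6: 9d ⊕ 4d = d0
byte 7: 52 ⊕ 97 = c5
byte 8: 53 ⊕ 9b = c8
byte 9: 6b ⊕ fc = 97
byte 10: f2 ⊕ 70 = 82
byte 11: 27 ⊕ 43 = 64
byte 12: f5 ⊕ 2b = de
byte 13: 0c ⊕ 49 = 45

11011000 00100000 01011100 00110000 11100000 10100100 11010000 11000101 11001000 10010111 10000010 01100100 11011110 01000101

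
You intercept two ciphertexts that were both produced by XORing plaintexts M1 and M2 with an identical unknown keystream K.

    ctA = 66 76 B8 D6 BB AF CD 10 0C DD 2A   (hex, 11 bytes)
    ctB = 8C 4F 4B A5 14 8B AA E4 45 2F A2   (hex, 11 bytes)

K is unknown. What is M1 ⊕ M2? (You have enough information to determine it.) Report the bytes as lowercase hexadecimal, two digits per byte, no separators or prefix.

ctA ⊕ ctB = (M1 ⊕ K) ⊕ (M2 ⊕ K) = M1 ⊕ M2 — the shared key cancels under XOR.
66 ⊕ 8c = ea
76 ⊕ 4f = 39
b8 ⊕ 4b = f3
d6 ⊕ a5 = 73
bb ⊕ 14 = af
af ⊕ 8b = 24
cd ⊕ aa = 67
10 ⊕ e4 = f4
0c ⊕ 45 = 49
dd ⊕ 2f = f2
2a ⊕ a2 = 88

ea39f373af2467f449f288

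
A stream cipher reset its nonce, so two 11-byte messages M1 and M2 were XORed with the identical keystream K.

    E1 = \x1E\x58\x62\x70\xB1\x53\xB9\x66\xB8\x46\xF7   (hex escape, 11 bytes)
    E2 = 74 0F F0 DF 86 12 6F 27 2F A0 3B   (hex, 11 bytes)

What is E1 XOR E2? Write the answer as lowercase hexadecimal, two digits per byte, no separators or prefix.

6a5792af3741d64197e6cc

E1 ⊕ E2 = (M1 ⊕ K) ⊕ (M2 ⊕ K) = M1 ⊕ M2 — the shared key cancels under XOR.
1e xor 74 = 6a
58 xor 0f = 57
62 xor f0 = 92
70 xor df = af
b1 xor 86 = 37
53 xor 12 = 41
b9 xor 6f = d6
66 xor 27 = 41
b8 xor 2f = 97
46 xor a0 = e6
f7 xor 3b = cc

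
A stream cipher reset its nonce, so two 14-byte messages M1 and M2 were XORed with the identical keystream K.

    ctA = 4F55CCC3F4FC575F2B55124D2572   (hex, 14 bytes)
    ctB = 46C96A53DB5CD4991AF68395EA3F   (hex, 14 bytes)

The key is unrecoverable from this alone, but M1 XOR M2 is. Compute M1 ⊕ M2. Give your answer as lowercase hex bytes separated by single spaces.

09 9c a6 90 2f a0 83 c6 31 a3 91 d8 cf 4d

ctA ⊕ ctB = (M1 ⊕ K) ⊕ (M2 ⊕ K) = M1 ⊕ M2 — the shared key cancels under XOR.
4f ⊕ 46 = 09
55 ⊕ c9 = 9c
cc ⊕ 6a = a6
c3 ⊕ 53 = 90
f4 ⊕ db = 2f
fc ⊕ 5c = a0
57 ⊕ d4 = 83
5f ⊕ 99 = c6
2b ⊕ 1a = 31
55 ⊕ f6 = a3
12 ⊕ 83 = 91
4d ⊕ 95 = d8
25 ⊕ ea = cf
72 ⊕ 3f = 4d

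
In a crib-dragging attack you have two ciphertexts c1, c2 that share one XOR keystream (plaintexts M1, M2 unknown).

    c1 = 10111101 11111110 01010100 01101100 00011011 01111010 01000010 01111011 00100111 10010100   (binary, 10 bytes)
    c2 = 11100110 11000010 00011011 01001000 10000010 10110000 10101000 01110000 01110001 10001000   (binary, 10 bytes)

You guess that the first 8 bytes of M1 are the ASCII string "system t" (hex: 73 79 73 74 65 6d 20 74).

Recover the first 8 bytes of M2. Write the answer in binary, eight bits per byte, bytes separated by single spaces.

00101000 01000101 00111100 01010000 11111100 10100111 11001010 01111111

First, c1 ⊕ c2 = (M1 ⊕ K) ⊕ (M2 ⊕ K) = M1 ⊕ M2, so the key drops out. Then M2 = (M1 ⊕ M2) ⊕ M1 over the first 8 bytes.
byte 0: (bd XOR e6) XOR 73 = 5b XOR 73 = 28
byte 1: (fe XOR c2) XOR 79 = 3c XOR 79 = 45
byte 2: (54 XOR 1b) XOR 73 = 4f XOR 73 = 3c
byte 3: (6c XOR 48) XOR 74 = 24 XOR 74 = 50
byte 4: (1b XOR 82) XOR 65 = 99 XOR 65 = fc
byte 5: (7a XOR b0) XOR 6d = ca XOR 6d = a7
byte 6: (42 XOR a8) XOR 20 = ea XOR 20 = ca
byte 7: (7b XOR 70) XOR 74 = 0b XOR 74 = 7f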